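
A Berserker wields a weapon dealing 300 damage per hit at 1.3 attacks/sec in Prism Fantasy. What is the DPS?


DPS = damage * attack_speed
= 300 * 1.3
= 390.0

390.0 DPS


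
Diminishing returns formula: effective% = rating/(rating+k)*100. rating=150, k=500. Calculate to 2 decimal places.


effective% = rating / (rating + k) * 100
= 150 / (150 + 500) * 100
= 150 / 650 * 100
= 0.230769 * 100
= 23.08%

23.08%


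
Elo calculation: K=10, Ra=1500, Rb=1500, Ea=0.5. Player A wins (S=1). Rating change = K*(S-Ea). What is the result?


Elo update: delta = K * (S - Ea), where S = 1 (wins)
S - Ea = 1 - 0.5 = 0.5
Rating change = 10 * 0.5
= 5.00

5.00 rating points


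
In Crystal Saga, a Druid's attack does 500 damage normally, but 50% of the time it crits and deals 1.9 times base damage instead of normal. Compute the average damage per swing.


E[dmg] = base * (1 + crit_chance * (crit_mult - 1))
cc as decimal = 50/100 = 0.5
cm - 1 = 1.9 - 1 = 0.9
Bonus factor = 0.5 * 0.9 = 0.45
Total multiplier = 1 + 0.45 = 1.45
Expected damage = 500 * 1.45 = 725.00

725.00 damage


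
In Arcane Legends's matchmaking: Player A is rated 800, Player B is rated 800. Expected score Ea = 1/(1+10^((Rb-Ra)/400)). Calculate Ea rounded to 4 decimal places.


Elo expected score: Ea = 1/(1 + 10^((Rb-Ra)/400))
Rb - Ra = 800 - 800 = 0
(Rb-Ra)/400 = 0/400 = 0.0
10^0.0 = 1.0
Ea = 1/(1 + 1.0) = 1/2.0 = 0.5000

0.5000


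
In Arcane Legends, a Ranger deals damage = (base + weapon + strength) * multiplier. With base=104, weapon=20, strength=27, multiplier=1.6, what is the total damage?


Sum base + weapon + str = 104 + 20 + 27 = 151
Multiply by 1.6:
151 * 1.6 = 241.6

241.6 damage


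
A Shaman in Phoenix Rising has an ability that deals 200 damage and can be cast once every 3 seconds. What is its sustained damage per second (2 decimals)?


DPS = damage / cooldown
= 200 / 3
= 66.67

66.67 DPS


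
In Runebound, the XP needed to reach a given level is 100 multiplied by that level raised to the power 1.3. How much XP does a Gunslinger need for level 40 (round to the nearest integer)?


XP = 100 * level^1.3
Substitute level = 40:
XP = 100 * 40^1.3
= 100 * 120.9701
= 12097

12097 XP


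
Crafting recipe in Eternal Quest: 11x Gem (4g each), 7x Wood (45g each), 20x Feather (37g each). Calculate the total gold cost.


Cost breakdown:
  Gem: 11 * 4 = 44
  Wood: 7 * 45 = 315
  Feather: 20 * 37 = 740
Total = 44 + 315 + 740 = 1099

1099 gold


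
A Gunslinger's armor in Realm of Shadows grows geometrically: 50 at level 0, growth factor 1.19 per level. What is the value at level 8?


value = base * growth^level
= 50 * 1.19^8
= 50 * 4.021385
= 201.07

201.07 armor


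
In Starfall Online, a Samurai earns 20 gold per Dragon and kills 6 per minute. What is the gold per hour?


Gold per minute = 20 * 6 = 120
Gold per hour = 120 * 60 = 7200

7200 gold/hour


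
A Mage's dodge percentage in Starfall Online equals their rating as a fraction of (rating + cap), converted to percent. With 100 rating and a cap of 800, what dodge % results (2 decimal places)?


dodge% = 100 / (100 + 800) * 100
= 100 / 900 * 100
= 0.111111 * 100
= 11.11%

11.11%


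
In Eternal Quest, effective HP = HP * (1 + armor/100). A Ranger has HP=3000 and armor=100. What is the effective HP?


EHP = 3000 * (1 + 100/100)
= 3000 * (1 + 1.0)
= 3000 * 2.0
= 6000.0

6000.0 EHP


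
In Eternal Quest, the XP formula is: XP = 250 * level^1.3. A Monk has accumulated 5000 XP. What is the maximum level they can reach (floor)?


XP = 250 * level^1.3, so level = (XP / 250)^(1/1.3)
= (5000 / 250)^(1/1.3)
= 20.0^0.7692
= 10.0183
Floor: level = 10

level 10


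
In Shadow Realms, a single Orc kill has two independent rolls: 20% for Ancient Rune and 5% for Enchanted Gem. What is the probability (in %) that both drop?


For independent events, P(both) = P(A) * P(B)
= 20% * 5%
= 100 / 100 %
= 1.0%

1.0%


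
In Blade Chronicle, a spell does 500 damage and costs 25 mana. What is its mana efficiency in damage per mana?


Efficiency = damage / mana
= 500 / 25
= 20.00

20.00 dmg/mana


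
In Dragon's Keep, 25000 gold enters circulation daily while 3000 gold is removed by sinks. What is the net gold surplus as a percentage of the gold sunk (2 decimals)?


Net gold = 25000 - 3000 = 22000
Inflation rate = net / sunk * 100 = 22000 / 3000 * 100
= 7.333333 * 100
= 733.33%

733.33%


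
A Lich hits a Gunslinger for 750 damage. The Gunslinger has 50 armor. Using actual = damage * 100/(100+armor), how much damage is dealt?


actual = 750 * 100 / (100 + 50)
= 750 * 100 / 150
= 75000 / 150
= 500.00

500.00 damage


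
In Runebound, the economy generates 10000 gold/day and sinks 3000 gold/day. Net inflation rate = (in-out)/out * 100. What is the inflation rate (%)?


Net gold = 10000 - 3000 = 7000
Inflation rate = net / sunk * 100 = 7000 / 3000 * 100
= 2.333333 * 100
= 233.33%

233.33%


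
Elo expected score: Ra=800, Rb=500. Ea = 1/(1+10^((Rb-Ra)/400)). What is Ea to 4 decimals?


Elo expected score: Ea = 1/(1 + 10^((Rb-Ra)/400))
Rb - Ra = 500 - 800 = -300
(Rb-Ra)/400 = -300/400 = -0.75
10^-0.75 = 0.177828
Ea = 1/(1 + 0.177828) = 1/1.177828 = 0.8490

0.8490


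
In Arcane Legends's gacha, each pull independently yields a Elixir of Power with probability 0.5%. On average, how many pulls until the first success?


Expected pulls for a geometric distribution = 1/p = 100 / rate%
= 100 / 0.5
= 200.0

200.0 pulls


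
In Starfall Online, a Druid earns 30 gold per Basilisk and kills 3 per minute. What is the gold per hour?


Gold per minute = 30 * 3 = 90
Gold per hour = 90 * 60 = 5400

5400 gold/hour


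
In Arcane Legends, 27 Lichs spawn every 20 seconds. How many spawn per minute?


Spawns per minute = count * (60 / interval)
= 27 * (60 / 20)
= 27 * 3.0
= 81.0

81.0 per minute


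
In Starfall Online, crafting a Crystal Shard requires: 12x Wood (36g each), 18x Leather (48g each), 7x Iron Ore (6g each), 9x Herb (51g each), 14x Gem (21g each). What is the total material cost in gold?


Cost breakdown:
  Wood: 12 * 36 = 432
  Leather: 18 * 48 = 864
  Iron Ore: 7 * 6 = 42
  Herb: 9 * 51 = 459
  Gem: 14 * 21 = 294
Total = 432 + 864 + 42 + 459 + 294 = 2091

2091 gold


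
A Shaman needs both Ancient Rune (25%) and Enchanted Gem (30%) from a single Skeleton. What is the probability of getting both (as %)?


For independent events, P(both) = P(A) * P(B)
= 25% * 30%
= 750 / 100 %
= 7.5%

7.5%


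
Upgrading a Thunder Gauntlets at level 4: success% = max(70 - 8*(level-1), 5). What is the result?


raw_rate = 70 - 8 * (4 - 1)
= 70 - 8 * 3
= 70 - 24
= 46
Apply floor: max(46, 5) = 46%

46%


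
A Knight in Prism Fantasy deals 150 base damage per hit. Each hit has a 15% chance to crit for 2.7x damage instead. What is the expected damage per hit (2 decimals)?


E[dmg] = base * (1 + crit_chance * (crit_mult - 1))
cc as decimal = 15/100 = 0.15
cm - 1 = 2.7 - 1 = 1.7
Bonus factor = 0.15 * 1.7 = 0.255
Total multiplier = 1 + 0.255 = 1.255
Expected damage = 150 * 1.255 = 188.25

188.25 damage


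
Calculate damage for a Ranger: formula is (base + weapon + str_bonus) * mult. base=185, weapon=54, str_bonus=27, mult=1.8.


Sum base + weapon + str = 185 + 54 + 27 = 266
Multiply by 1.8:
266 * 1.8 = 478.8

478.8 damage


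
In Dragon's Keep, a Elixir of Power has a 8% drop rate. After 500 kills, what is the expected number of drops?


Expected drops = kills * (drop_rate / 100)
= 500 * (8 / 100)
= 500 * 0.08
= 40.0

40.0 drops


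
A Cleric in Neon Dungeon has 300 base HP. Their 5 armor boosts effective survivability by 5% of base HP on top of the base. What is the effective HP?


EHP = 300 * (1 + 5/100)
= 300 * (1 + 0.05)
= 300 * 1.05
= 315.0

315.0 EHP


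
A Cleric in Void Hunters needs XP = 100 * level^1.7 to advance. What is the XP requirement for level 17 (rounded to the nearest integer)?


XP = 100 * level^1.7
Substitute level = 17:
XP = 100 * 17^1.7
= 100 * 123.5274
= 12353

12353 XP


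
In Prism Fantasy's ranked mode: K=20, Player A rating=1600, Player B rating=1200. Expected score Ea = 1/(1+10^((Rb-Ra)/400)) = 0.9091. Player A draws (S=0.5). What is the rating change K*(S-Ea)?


Elo update: delta = K * (S - Ea), where S = 0.5 (draws)
S - Ea = 0.5 - 0.9091 = -0.4091
Rating change = 20 * -0.4091
= -8.18

-8.18 rating points


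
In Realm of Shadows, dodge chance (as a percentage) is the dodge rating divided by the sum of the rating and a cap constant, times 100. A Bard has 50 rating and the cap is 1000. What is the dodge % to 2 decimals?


dodge% = 50 / (50 + 1000) * 100
= 50 / 1050 * 100
= 0.047619 * 100
= 4.76%

4.76%


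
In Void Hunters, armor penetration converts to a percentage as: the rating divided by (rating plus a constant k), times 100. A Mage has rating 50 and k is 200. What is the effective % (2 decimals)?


effective% = rating / (rating + k) * 100
= 50 / (50 + 200) * 100
= 50 / 250 * 100
= 0.2 * 100
= 20.00%

20.00%


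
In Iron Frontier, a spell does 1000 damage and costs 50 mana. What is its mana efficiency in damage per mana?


Efficiency = damage / mana
= 1000 / 50
= 20.00

20.00 dmg/mana


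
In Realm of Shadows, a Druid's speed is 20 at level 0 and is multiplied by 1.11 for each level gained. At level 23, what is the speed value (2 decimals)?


value = base * growth^level
= 20 * 1.11^23
= 20 * 11.026267
= 220.53

220.53 speed


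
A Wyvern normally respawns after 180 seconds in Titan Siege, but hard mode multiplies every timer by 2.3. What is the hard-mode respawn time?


Respawn time = base * multiplier
= 180 * 2.3
= 414.0 seconds

414.0 seconds


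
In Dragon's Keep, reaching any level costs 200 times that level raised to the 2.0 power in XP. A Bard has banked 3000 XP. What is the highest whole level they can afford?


XP = 200 * level^2.0, so level = (XP / 200)^(1/2.0)
= (3000 / 200)^(1/2.0)
= 15.0^0.5
= 3.873
Floor: level = 3

level 3


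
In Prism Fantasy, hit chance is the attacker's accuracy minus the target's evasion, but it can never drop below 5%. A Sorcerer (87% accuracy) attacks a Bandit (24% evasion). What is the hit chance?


accuracy - evasion = 87 - 24 = 63
Apply floor: max(63, 5) = 63
Hit chance = 63%

63%


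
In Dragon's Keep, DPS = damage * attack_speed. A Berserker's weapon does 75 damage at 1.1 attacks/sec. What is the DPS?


DPS = damage * attack_speed
= 75 * 1.1
= 82.5

82.5 DPS


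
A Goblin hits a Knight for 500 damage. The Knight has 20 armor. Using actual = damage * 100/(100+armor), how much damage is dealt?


actual = 500 * 100 / (100 + 20)
= 500 * 100 / 120
= 50000 / 120
= 416.67

416.67 damage


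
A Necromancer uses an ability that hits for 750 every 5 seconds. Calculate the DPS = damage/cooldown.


DPS = damage / cooldown
= 750 / 5
= 150.00

150.00 DPS


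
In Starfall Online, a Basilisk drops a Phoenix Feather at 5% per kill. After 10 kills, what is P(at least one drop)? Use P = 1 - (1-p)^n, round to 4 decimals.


P(at least one) = 1 - P(none) = 1 - (1-p)^n
p = 5/100 = 0.05
1 - p = 0.95
(1 - p)^10 = 0.95^10 = 0.598737
P(at least one) = 1 - 0.598737 = 0.4013

0.4013


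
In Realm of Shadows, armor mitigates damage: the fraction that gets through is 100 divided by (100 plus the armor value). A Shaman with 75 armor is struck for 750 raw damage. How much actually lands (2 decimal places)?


actual = 750 * 100 / (100 + 75)
= 750 * 100 / 175
= 75000 / 175
= 428.57

428.57 damage


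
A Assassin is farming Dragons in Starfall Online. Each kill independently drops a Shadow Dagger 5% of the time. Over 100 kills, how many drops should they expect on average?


Expected drops = kills * (drop_rate / 100)
= 100 * (5 / 100)
= 100 * 0.05
= 5.0

5.0 drops


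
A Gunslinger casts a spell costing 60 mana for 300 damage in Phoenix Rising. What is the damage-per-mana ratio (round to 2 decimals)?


Efficiency = damage / mana
= 300 / 60
= 5.00

5.00 dmg/mana


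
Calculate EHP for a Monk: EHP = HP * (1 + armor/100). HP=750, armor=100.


EHP = 750 * (1 + 100/100)
= 750 * (1 + 1.0)
= 750 * 2.0
= 1500.0

1500.0 EHP


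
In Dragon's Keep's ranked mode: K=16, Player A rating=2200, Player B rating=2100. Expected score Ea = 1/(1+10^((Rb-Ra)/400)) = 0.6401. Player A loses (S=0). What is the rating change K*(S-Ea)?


Elo update: delta = K * (S - Ea), where S = 0 (loses)
S - Ea = 0 - 0.6401 = -0.6401
Rating change = 16 * -0.6401
= -10.24

-10.24 rating points


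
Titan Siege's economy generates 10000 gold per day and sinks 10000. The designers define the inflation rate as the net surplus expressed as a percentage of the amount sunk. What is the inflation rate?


Net gold = 10000 - 10000 = 0
Inflation rate = net / sunk * 100 = 0 / 10000 * 100
= 0.0 * 100
= 0.00%

0.00%


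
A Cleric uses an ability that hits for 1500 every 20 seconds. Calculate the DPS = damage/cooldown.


DPS = damage / cooldown
= 1500 / 20
= 75.00

75.00 DPS


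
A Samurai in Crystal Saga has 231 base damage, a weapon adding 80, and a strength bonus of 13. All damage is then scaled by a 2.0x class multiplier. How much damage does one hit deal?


Sum base + weapon + str = 231 + 80 + 13 = 324
Multiply by 2.0:
324 * 2.0 = 648.0

648.0 damage


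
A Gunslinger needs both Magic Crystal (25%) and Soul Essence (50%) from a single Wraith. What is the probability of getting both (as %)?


For independent events, P(both) = P(A) * P(B)
= 25% * 50%
= 1250 / 100 %
= 12.5%

12.5%


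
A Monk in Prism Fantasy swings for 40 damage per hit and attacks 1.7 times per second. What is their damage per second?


DPS = damage * attack_speed
= 40 * 1.7
= 68.0

68.0 DPS


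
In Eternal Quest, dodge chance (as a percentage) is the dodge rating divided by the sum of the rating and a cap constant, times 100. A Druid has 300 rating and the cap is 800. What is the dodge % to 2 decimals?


dodge% = 300 / (300 + 800) * 100
= 300 / 1100 * 100
= 0.272727 * 100
= 27.27%

27.27%


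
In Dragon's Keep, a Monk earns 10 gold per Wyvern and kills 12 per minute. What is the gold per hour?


Gold per minute = 10 * 12 = 120
Gold per hour = 120 * 60 = 7200

7200 gold/hour


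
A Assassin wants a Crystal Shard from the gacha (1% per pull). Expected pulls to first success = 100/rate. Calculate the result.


Expected pulls for a geometric distribution = 1/p = 100 / rate%
= 100 / 1
= 100.0

100.0 pulls


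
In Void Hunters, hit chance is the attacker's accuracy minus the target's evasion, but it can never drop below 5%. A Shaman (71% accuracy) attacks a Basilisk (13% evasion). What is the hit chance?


accuracy - evasion = 71 - 13 = 58
Apply floor: max(58, 5) = 58
Hit chance = 58%

58%


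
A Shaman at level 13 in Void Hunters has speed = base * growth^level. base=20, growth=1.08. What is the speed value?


value = base * growth^level
= 20 * 1.08^13
= 20 * 2.719624
= 54.39

54.39 speed


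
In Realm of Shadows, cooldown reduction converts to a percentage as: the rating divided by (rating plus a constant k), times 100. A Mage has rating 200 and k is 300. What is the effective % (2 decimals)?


effective% = rating / (rating + k) * 100
= 200 / (200 + 300) * 100
= 200 / 500 * 100
= 0.4 * 100
= 40.00%

40.00%


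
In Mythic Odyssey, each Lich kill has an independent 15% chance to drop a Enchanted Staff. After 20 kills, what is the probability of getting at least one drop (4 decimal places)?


P(at least one) = 1 - P(none) = 1 - (1-p)^n
p = 15/100 = 0.15
1 - p = 0.85
(1 - p)^20 = 0.85^20 = 0.038760
P(at least one) = 1 - 0.038760 = 0.9612

0.9612


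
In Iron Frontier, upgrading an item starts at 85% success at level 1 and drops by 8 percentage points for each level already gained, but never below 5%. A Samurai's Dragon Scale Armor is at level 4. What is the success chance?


raw_rate = 85 - 8 * (4 - 1)
= 85 - 8 * 3
= 85 - 24
= 61
Apply floor: max(61, 5) = 61%

61%


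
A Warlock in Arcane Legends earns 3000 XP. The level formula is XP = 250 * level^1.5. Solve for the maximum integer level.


XP = 250 * level^1.5, so level = (XP / 250)^(1/1.5)
= (3000 / 250)^(1/1.5)
= 12.0^0.6667
= 5.2415
Floor: level = 5

level 5


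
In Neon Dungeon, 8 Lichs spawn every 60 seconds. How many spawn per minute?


Spawns per minute = count * (60 / interval)
= 8 * (60 / 60)
= 8 * 1.0
= 8.0

8.0 per minute


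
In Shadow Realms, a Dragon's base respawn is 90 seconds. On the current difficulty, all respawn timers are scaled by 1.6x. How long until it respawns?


Respawn time = base * multiplier
= 90 * 1.6
= 144.0 seconds

144.0 seconds


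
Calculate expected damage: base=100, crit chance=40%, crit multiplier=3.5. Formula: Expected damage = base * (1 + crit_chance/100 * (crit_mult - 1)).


E[dmg] = base * (1 + crit_chance * (crit_mult - 1))
cc as decimal = 40/100 = 0.4
cm - 1 = 3.5 - 1 = 2.5
Bonus factor = 0.4 * 2.5 = 1.0
Total multiplier = 1 + 1.0 = 2.0
Expected damage = 100 * 2.0 = 200.00

200.00 damage


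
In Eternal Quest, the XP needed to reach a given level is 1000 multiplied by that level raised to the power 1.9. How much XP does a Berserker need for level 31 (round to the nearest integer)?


XP = 1000 * level^1.9
Substitute level = 31:
XP = 1000 * 31^1.9
= 1000 * 681.69046
= 681690

681690 XP


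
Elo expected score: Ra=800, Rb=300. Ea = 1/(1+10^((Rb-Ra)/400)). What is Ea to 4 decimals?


Elo expected score: Ea = 1/(1 + 10^((Rb-Ra)/400))
Rb - Ra = 300 - 800 = -500
(Rb-Ra)/400 = -500/400 = -1.25
10^-1.25 = 0.056234
Ea = 1/(1 + 0.056234) = 1/1.056234 = 0.9468

0.9468


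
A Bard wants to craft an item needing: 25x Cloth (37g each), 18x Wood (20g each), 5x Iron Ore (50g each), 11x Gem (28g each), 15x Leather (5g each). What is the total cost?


Cost breakdown:
  Cloth: 25 * 37 = 925
  Wood: 18 * 20 = 360
  Iron Ore: 5 * 50 = 250
  Gem: 11 * 28 = 308
  Leather: 15 * 5 = 75
Total = 925 + 360 + 250 + 308 + 75 = 1918

1918 gold


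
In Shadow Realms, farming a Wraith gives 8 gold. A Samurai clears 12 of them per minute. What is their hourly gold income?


Gold per minute = 8 * 12 = 96
Gold per hour = 96 * 60 = 5760

5760 gold/hour


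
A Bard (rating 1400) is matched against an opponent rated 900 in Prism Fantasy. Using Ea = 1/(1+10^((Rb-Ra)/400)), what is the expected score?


Elo expected score: Ea = 1/(1 + 10^((Rb-Ra)/400))
Rb - Ra = 900 - 1400 = -500
(Rb-Ra)/400 = -500/400 = -1.25
10^-1.25 = 0.056234
Ea = 1/(1 + 0.056234) = 1/1.056234 = 0.9468

0.9468


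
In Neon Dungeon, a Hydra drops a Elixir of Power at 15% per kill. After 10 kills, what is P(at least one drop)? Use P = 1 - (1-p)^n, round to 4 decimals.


P(at least one) = 1 - P(none) = 1 - (1-p)^n
p = 15/100 = 0.15
1 - p = 0.85
(1 - p)^10 = 0.85^10 = 0.196874
P(at least one) = 1 - 0.196874 = 0.8031

0.8031


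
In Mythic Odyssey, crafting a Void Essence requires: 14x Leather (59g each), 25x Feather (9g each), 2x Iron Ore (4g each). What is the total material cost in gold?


Cost breakdown:
  Leather: 14 * 59 = 826
  Feather: 25 * 9 = 225
  Iron Ore: 2 * 4 = 8
Total = 826 + 225 + 8 = 1059

1059 gold


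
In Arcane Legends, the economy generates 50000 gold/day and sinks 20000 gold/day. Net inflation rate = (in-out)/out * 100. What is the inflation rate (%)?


Net gold = 50000 - 20000 = 30000
Inflation rate = net / sunk * 100 = 30000 / 20000 * 100
= 1.5 * 100
= 150.00%

150.00%


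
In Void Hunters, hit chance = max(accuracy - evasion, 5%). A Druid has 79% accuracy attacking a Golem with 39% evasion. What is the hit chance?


accuracy - evasion = 79 - 39 = 40
Apply floor: max(40, 5) = 40
Hit chance = 40%

40%


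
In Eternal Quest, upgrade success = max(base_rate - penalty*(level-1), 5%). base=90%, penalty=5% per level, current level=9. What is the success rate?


raw_rate = 90 - 5 * (9 - 1)
= 90 - 5 * 8
= 90 - 40
= 50
Apply floor: max(50, 5) = 50%

50%


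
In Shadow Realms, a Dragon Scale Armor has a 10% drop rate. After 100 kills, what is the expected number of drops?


Expected drops = kills * (drop_rate / 100)
= 100 * (10 / 100)
= 100 * 0.1
= 10.0

10.0 drops


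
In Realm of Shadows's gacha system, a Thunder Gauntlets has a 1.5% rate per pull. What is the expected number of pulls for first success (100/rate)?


Expected pulls for a geometric distribution = 1/p = 100 / rate%
= 100 / 1.5
= 66.67

66.67 pulls


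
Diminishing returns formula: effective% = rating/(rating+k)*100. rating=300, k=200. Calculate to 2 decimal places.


effective% = rating / (rating + k) * 100
= 300 / (300 + 200) * 100
= 300 / 500 * 100
= 0.6 * 100
= 60.00%

60.00%


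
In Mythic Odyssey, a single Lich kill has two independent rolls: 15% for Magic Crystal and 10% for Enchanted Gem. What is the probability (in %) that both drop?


For independent events, P(both) = P(A) * P(B)
= 15% * 10%
= 150 / 100 %
= 1.5%

1.5%


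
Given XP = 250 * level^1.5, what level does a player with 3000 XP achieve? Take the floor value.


XP = 250 * level^1.5, so level = (XP / 250)^(1/1.5)
= (3000 / 250)^(1/1.5)
= 12.0^0.6667
= 5.2415
Floor: level = 5

level 5


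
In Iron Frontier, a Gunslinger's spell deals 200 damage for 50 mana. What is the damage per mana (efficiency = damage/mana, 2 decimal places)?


Efficiency = damage / mana
= 200 / 50
= 4.00

4.00 dmg/mana


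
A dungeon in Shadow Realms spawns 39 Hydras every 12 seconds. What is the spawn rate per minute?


Spawns per minute = count * (60 / interval)
= 39 * (60 / 12)
= 39 * 5.0
= 195.0

195.0 per minute


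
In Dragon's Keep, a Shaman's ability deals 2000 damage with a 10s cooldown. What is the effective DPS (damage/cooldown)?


DPS = damage / cooldown
= 2000 / 10
= 200.00

200.00 DPS


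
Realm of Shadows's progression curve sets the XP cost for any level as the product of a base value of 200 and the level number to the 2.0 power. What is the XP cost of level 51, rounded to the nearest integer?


XP = 200 * level^2.0
Substitute level = 51:
XP = 200 * 51^2.0
= 200 * 2601.0
= 520200

520200 XP


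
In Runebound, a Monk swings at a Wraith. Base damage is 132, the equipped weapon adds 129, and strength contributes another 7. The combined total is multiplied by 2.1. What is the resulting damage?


Sum base + weapon + str = 132 + 129 + 7 = 268
Multiply by 2.1:
268 * 2.1 = 562.8

562.8 damage


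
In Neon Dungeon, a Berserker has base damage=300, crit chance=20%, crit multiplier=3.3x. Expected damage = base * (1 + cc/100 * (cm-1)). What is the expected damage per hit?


E[dmg] = base * (1 + crit_chance * (crit_mult - 1))
cc as decimal = 20/100 = 0.2
cm - 1 = 3.3 - 1 = 2.3
Bonus factor = 0.2 * 2.3 = 0.46
Total multiplier = 1 + 0.46 = 1.46
Expected damage = 300 * 1.46 = 438.00

438.00 damage


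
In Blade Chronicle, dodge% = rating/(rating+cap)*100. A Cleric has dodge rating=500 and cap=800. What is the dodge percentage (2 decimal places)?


dodge% = 500 / (500 + 800) * 100
= 500 / 1300 * 100
= 0.384615 * 100
= 38.46%

38.46%


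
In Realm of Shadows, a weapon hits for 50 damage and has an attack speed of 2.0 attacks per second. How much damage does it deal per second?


DPS = damage * attack_speed
= 50 * 2.0
= 100.0

100.0 DPS


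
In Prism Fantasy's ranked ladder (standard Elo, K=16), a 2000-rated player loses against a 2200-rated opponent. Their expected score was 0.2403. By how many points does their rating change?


Elo update: delta = K * (S - Ea), where S = 0 (loses)
S - Ea = 0 - 0.2403 = -0.2403
Rating change = 16 * -0.2403
= -3.84

-3.84 rating points


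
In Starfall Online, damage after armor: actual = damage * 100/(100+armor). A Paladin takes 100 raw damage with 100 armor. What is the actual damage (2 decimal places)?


actual = 100 * 100 / (100 + 100)
= 100 * 100 / 200
= 10000 / 200
= 50.00

50.00 damage


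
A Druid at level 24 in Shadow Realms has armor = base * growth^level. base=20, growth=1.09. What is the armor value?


value = base * growth^level
= 20 * 1.09^24
= 20 * 7.911083
= 158.22

158.22 armor


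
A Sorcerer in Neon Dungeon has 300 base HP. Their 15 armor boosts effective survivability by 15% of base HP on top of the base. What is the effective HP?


EHP = 300 * (1 + 15/100)
= 300 * (1 + 0.15)
= 300 * 1.15
= 345.0

345.0 EHP


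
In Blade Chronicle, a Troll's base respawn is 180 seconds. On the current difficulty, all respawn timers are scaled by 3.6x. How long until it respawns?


Respawn time = base * multiplier
= 180 * 3.6
= 648.0 seconds

648.0 seconds


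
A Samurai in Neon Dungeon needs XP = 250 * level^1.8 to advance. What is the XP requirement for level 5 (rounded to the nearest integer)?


XP = 250 * level^1.8
Substitute level = 5:
XP = 250 * 5^1.8
= 250 * 18.1195
= 4530

4530 XP


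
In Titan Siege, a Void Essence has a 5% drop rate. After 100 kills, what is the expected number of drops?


Expected drops = kills * (drop_rate / 100)
= 100 * (5 / 100)
= 100 * 0.05
= 5.0

5.0 drops


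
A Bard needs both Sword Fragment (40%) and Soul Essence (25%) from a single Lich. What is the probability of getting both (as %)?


For independent events, P(both) = P(A) * P(B)
= 40% * 25%
= 1000 / 100 %
= 10.0%

10.0%


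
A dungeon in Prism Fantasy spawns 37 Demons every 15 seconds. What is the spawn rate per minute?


Spawns per minute = count * (60 / interval)
= 37 * (60 / 15)
= 37 * 4.0
= 148.0

148.0 per minute


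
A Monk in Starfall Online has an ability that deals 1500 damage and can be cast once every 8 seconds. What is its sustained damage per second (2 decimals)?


DPS = damage / cooldown
= 1500 / 8
= 187.50

187.50 DPS


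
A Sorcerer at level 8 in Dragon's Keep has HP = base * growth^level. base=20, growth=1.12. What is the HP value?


value = base * growth^level
= 20 * 1.12^8
= 20 * 2.475963
= 49.52

49.52 HP


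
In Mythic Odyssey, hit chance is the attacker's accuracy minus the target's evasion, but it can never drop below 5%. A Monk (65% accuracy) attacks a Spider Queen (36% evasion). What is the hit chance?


accuracy - evasion = 65 - 36 = 29
Apply floor: max(29, 5) = 29
Hit chance = 29%

29%


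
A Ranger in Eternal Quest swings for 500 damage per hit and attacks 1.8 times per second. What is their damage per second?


DPS = damage * attack_speed
= 500 * 1.8
= 900.0

900.0 DPS


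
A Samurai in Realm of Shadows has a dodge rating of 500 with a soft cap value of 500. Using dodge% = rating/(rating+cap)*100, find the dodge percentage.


dodge% = 500 / (500 + 500) * 100
= 500 / 1000 * 100
= 0.5 * 100
= 50.00%

50.00%


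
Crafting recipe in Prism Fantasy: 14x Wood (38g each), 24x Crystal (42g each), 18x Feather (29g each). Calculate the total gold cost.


Cost breakdown:
  Wood: 14 * 38 = 532
  Crystal: 24 * 42 = 1008
  Feather: 18 * 29 = 522
Total = 532 + 1008 + 522 = 2062

2062 gold


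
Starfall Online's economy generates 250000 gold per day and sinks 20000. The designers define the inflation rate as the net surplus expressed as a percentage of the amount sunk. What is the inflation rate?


Net gold = 250000 - 20000 = 230000
Inflation rate = net / sunk * 100 = 230000 / 20000 * 100
= 11.5 * 100
= 1150.00%

1150.00%


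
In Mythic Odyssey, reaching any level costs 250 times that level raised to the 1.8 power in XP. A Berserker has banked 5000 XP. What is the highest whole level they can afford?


XP = 250 * level^1.8, so level = (XP / 250)^(1/1.8)
= (5000 / 250)^(1/1.8)
= 20.0^0.5556
= 5.282
Floor: level = 5

level 5


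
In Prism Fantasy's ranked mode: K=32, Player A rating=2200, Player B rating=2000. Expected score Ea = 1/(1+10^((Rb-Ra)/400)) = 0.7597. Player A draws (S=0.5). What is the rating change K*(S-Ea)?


Elo update: delta = K * (S - Ea), where S = 0.5 (draws)
S - Ea = 0.5 - 0.7597 = -0.2597
Rating change = 32 * -0.2597
= -8.31

-8.31 rating points


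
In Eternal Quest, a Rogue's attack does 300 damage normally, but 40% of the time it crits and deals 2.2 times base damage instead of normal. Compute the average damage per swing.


E[dmg] = base * (1 + crit_chance * (crit_mult - 1))
cc as decimal = 40/100 = 0.4
cm - 1 = 2.2 - 1 = 1.2
Bonus factor = 0.4 * 1.2 = 0.48
Total multiplier = 1 + 0.48 = 1.48
Expected damage = 300 * 1.48 = 444.00

444.00 damage


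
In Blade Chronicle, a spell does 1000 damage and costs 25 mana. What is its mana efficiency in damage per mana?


Efficiency = damage / mana
= 1000 / 25
= 40.00

40.00 dmg/mana


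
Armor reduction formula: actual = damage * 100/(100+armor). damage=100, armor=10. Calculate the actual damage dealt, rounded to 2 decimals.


actual = 100 * 100 / (100 + 10)
= 100 * 100 / 110
= 10000 / 110
= 90.91

90.91 damage


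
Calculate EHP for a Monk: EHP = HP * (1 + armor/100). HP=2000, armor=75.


EHP = 2000 * (1 + 75/100)
= 2000 * (1 + 0.75)
= 2000 * 1.75
= 3500.0

3500.0 EHP


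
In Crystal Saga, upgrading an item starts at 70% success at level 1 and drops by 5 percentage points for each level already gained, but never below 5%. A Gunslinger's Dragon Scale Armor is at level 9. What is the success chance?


raw_rate = 70 - 5 * (9 - 1)
= 70 - 5 * 8
= 70 - 40
= 30
Apply floor: max(30, 5) = 30%

30%


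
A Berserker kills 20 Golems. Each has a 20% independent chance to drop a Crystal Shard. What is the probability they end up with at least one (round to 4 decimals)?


P(at least one) = 1 - P(none) = 1 - (1-p)^n
p = 20/100 = 0.2
1 - p = 0.8
(1 - p)^20 = 0.8^20 = 0.011529
P(at least one) = 1 - 0.011529 = 0.9885

0.9885


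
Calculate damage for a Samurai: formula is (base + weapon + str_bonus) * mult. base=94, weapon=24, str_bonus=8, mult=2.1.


Sum base + weapon + str = 94 + 24 + 8 = 126
Multiply by 2.1:
126 * 2.1 = 264.6

264.6 damage


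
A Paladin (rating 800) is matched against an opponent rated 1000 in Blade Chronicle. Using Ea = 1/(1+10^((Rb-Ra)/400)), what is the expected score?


Elo expected score: Ea = 1/(1 + 10^((Rb-Ra)/400))
Rb - Ra = 1000 - 800 = 200
(Rb-Ra)/400 = 200/400 = 0.5
10^0.5 = 3.162278
Ea = 1/(1 + 3.162278) = 1/4.162278 = 0.2403

0.2403


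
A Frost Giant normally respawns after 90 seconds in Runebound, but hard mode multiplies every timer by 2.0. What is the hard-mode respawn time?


Respawn time = base * multiplier
= 90 * 2.0
= 180.0 seconds

180.0 seconds


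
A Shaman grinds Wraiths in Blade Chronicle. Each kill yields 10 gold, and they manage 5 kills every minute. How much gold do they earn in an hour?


Gold per minute = 10 * 5 = 50
Gold per hour = 50 * 60 = 3000

3000 gold/hour


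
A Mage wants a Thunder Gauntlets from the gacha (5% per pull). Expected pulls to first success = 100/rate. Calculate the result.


Expected pulls for a geometric distribution = 1/p = 100 / rate%
= 100 / 5
= 20.0

20.0 pulls


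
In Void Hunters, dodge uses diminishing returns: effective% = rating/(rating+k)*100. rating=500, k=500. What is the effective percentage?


effective% = rating / (rating + k) * 100
= 500 / (500 + 500) * 100
= 500 / 1000 * 100
= 0.5 * 100
= 50.00%

50.00%


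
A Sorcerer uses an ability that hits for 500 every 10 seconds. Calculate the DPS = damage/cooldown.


DPS = damage / cooldown
= 500 / 10
= 50.00

50.00 DPS


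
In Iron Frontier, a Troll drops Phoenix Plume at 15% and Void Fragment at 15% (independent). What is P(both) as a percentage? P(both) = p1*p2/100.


For independent events, P(both) = P(A) * P(B)
= 15% * 15%
= 225 / 100 %
= 2.25%

2.25%


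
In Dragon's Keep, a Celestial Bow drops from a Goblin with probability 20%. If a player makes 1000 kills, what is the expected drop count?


Expected drops = kills * (drop_rate / 100)
= 1000 * (20 / 100)
= 1000 * 0.2
= 200.0

200.0 drops


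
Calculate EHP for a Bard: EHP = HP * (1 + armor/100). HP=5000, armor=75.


EHP = 5000 * (1 + 75/100)
= 5000 * (1 + 0.75)
= 5000 * 1.75
= 8750.0

8750.0 EHP


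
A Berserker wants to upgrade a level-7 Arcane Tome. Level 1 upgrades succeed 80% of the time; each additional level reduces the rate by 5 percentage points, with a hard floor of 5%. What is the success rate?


raw_rate = 80 - 5 * (7 - 1)
= 80 - 5 * 6
= 80 - 30
= 50
Apply floor: max(50, 5) = 50%

50%


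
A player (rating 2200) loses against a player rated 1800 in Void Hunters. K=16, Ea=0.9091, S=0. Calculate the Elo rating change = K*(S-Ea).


Elo update: delta = K * (S - Ea), where S = 0 (loses)
S - Ea = 0 - 0.9091 = -0.9091
Rating change = 16 * -0.9091
= -14.55

-14.55 rating points


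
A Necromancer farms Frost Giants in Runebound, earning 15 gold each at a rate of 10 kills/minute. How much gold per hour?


Gold per minute = 15 * 10 = 150
Gold per hour = 150 * 60 = 9000

9000 gold/hour


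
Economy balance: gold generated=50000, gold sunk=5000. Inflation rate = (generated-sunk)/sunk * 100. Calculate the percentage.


Net gold = 50000 - 5000 = 45000
Inflation rate = net / sunk * 100 = 45000 / 5000 * 100
= 9.0 * 100
= 900.00%

900.00%


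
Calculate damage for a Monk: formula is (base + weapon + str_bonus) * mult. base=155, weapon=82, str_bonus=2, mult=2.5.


Sum base + weapon + str = 155 + 82 + 2 = 239
Multiply by 2.5:
239 * 2.5 = 597.5

597.5 damage


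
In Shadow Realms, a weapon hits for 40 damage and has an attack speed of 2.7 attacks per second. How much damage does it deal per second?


DPS = damage * attack_speed
= 40 * 2.7
= 108.0

108.0 DPS


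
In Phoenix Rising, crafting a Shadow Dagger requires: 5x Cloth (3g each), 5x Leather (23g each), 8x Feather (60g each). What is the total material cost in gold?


Cost breakdown:
  Cloth: 5 * 3 = 15
  Leather: 5 * 23 = 115
  Feather: 8 * 60 = 480
Total = 15 + 115 + 480 = 610

610 gold


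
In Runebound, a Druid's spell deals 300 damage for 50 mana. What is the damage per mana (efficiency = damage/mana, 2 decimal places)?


Efficiency = damage / mana
= 300 / 50
= 6.00

6.00 dmg/mana


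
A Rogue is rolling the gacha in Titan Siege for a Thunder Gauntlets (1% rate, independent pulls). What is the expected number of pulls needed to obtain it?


Expected pulls for a geometric distribution = 1/p = 100 / rate%
= 100 / 1
= 100.0

100.0 pulls


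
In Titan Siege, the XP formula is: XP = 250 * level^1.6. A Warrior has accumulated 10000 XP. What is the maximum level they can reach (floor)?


XP = 250 * level^1.6, so level = (XP / 250)^(1/1.6)
= (10000 / 250)^(1/1.6)
= 40.0^0.625
= 10.0297
Floor: level = 10

level 10


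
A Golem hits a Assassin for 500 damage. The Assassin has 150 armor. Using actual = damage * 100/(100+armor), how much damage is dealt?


actual = 500 * 100 / (100 + 150)
= 500 * 100 / 250
= 50000 / 250
= 200.00

200.00 damage


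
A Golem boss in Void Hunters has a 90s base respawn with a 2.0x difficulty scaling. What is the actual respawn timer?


Respawn time = base * multiplier
= 90 * 2.0
= 180.0 seconds

180.0 seconds


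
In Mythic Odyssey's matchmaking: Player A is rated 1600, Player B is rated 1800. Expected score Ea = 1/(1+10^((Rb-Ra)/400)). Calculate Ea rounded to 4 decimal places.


Elo expected score: Ea = 1/(1 + 10^((Rb-Ra)/400))
Rb - Ra = 1800 - 1600 = 200
(Rb-Ra)/400 = 200/400 = 0.5
10^0.5 = 3.162278
Ea = 1/(1 + 3.162278) = 1/4.162278 = 0.2403

0.2403


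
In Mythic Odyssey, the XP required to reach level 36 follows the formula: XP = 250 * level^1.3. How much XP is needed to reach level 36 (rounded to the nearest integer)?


XP = 250 * level^1.3
Substitute level = 36:
XP = 250 * 36^1.3
= 250 * 105.4856
= 26371

26371 XP


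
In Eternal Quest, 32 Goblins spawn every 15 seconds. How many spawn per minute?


Spawns per minute = count * (60 / interval)
= 32 * (60 / 15)
= 32 * 4.0
= 128.0

128.0 per minute


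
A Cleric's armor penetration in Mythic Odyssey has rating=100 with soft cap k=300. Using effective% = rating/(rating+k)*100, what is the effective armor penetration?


effective% = rating / (rating + k) * 100
= 100 / (100 + 300) * 100
= 100 / 400 * 100
= 0.25 * 100
= 25.00%

25.00%


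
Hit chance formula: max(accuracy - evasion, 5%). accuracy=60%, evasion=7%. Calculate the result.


accuracy - evasion = 60 - 7 = 53
Apply floor: max(53, 5) = 53
Hit chance = 53%

53%


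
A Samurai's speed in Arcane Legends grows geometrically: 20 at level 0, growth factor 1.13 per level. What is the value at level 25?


value = base * growth^level
= 20 * 1.13^25
= 20 * 21.230542
= 424.61

424.61 speed


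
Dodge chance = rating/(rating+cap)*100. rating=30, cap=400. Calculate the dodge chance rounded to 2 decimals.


dodge% = 30 / (30 + 400) * 100
= 30 / 430 * 100
= 0.069767 * 100
= 6.98%

6.98%


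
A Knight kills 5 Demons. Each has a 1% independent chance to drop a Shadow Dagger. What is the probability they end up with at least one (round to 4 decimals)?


P(at least one) = 1 - P(none) = 1 - (1-p)^n
p = 1/100 = 0.01
1 - p = 0.99
(1 - p)^5 = 0.99^5 = 0.950990
P(at least one) = 1 - 0.950990 = 0.0490

0.0490


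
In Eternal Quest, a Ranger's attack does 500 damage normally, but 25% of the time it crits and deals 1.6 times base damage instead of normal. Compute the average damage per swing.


E[dmg] = base * (1 + crit_chance * (crit_mult - 1))
cc as decimal = 25/100 = 0.25
cm - 1 = 1.6 - 1 = 0.6
Bonus factor = 0.25 * 0.6 = 0.15
Total multiplier = 1 + 0.15 = 1.15
Expected damage = 500 * 1.15 = 575.00

575.00 damage


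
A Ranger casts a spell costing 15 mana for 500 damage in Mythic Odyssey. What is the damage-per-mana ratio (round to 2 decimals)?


Efficiency = damage / mana
= 500 / 15
= 33.33

33.33 dmg/mana


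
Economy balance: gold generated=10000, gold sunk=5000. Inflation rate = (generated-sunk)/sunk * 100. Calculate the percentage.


Net gold = 10000 - 5000 = 5000
Inflation rate = net / sunk * 100 = 5000 / 5000 * 100
= 1.0 * 100
= 100.00%

100.00%


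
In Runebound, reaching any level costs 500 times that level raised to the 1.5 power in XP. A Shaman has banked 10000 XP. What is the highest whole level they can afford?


XP = 500 * level^1.5, so level = (XP / 500)^(1/1.5)
= (10000 / 500)^(1/1.5)
= 20.0^0.6667
= 7.3681
Floor: level = 7

level 7


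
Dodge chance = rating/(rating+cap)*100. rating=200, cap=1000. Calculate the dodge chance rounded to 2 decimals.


dodge% = 200 / (200 + 1000) * 100
= 200 / 1200 * 100
= 0.166667 * 100
= 16.67%

16.67%


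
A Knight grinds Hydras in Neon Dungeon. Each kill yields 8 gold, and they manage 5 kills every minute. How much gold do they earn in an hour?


Gold per minute = 8 * 5 = 40
Gold per hour = 40 * 60 = 2400

2400 gold/hour


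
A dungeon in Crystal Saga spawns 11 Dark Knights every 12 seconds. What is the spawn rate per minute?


Spawns per minute = count * (60 / interval)
= 11 * (60 / 12)
= 11 * 5.0
= 55.0

55.0 per minute


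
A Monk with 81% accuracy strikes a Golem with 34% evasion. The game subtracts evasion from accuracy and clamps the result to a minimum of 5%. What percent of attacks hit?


accuracy - evasion = 81 - 34 = 47
Apply floor: max(47, 5) = 47
Hit chance = 47%

47%


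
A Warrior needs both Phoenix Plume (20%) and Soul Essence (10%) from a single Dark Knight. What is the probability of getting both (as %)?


For independent events, P(both) = P(A) * P(B)
= 20% * 10%
= 200 / 100 %
= 2.0%

2.0%


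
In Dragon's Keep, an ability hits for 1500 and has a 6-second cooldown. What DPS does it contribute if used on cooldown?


DPS = damage / cooldown
= 1500 / 6
= 250.00

250.00 DPS


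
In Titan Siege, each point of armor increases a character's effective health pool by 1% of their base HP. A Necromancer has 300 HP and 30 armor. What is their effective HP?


EHP = 300 * (1 + 30/100)
= 300 * (1 + 0.3)
= 300 * 1.3
= 390.0

390.0 EHP
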